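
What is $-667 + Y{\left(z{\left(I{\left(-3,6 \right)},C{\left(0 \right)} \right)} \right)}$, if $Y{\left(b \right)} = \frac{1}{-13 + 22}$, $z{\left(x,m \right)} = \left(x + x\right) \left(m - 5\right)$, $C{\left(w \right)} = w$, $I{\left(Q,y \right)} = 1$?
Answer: $- \frac{6002}{9} \approx -666.89$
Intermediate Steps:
$z{\left(x,m \right)} = 2 x \left(-5 + m\right)$
$Y{\left(b \right)} = \frac{1}{9}$
$-667 + Y{\left(z{\left(I{\left(-3,6 \right)},C{\left(0 \right)} \right)} \right)} = -667 + \frac{1}{9} = - \frac{6002}{9}$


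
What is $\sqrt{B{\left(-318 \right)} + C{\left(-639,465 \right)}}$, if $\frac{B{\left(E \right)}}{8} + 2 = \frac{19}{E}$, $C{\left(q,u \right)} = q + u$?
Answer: $\frac{i \sqrt{4815474}}{159} \approx 13.801 i$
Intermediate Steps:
$B{\left(E \right)} = -16 + \frac{152}{E}$ ($B{\left(E \right)} = -16 + 8 \frac{19}{E} = -16 + \frac{152}{E}$)
$\sqrt{B{\left(-318 \right)} + C{\left(-639,465 \right)}} = \sqrt{\left(-16 + \frac{152}{-318}\right) + \left(-639 + 465\right)} = \sqrt{\left(-16 + 152 \left(- \frac{1}{318}\right)\right) - 174} = \sqrt{\left(-16 - \frac{76}{159}\right) - 174} = \sqrt{- \frac{2620}{159} - 174} = \sqrt{- \frac{30286}{159}} = \frac{i \sqrt{4815474}}{159}$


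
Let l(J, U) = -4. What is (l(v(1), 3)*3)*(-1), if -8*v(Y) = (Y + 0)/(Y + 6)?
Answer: 12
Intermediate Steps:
v(Y) = -Y/(8*(6 + Y)) (v(Y) = -(Y + 0)/(8*(Y + 6)) = -Y/(8*(6 + Y)))
(l(v(1), 3)*3)*(-1) = -4*3*(-1) = -12*(-1) = 12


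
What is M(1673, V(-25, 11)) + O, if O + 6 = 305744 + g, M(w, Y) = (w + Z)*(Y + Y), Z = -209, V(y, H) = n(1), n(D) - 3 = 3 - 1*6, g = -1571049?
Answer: -1265311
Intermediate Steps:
n(D) = 0 (n(D) = 3 + (3 - 1*6) = 3 + (3 - 6) = 3 - 3 = 0)
V(y, H) = 0
M(w, Y) = 2*Y*(-209 + w) (M(w, Y) = (w - 209)*(Y + Y) = (-209 + w)*(2*Y) = 2*Y*(-209 + w))
O = -1265311 (O = -6 + (305744 - 1571049) = -6 - 1265305 = -1265311)
M(1673, V(-25, 11)) + O = 2*0*(-209 + 1673) - 1265311 = 2*0*1464 - 1265311 = 0 - 1265311 = -1265311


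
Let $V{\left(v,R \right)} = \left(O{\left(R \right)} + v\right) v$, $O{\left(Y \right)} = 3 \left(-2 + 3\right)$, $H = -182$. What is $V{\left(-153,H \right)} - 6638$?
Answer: $16312$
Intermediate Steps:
$O{\left(Y \right)} = 3$ ($O{\left(Y \right)} = 3 \cdot 1 = 3$)
$V{\left(v,R \right)} = v \left(3 + v\right)$ ($V{\left(v,R \right)} = \left(3 + v\right) v = v \left(3 + v\right)$)
$V{\left(-153,H \right)} - 6638 = - 153 \left(3 - 153\right) - 6638 = \left(-153\right) \left(-150\right) - 6638 = 22950 - 6638 = 16312$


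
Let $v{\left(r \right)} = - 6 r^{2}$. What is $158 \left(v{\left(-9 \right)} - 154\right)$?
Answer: $-101120$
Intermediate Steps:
$158 \left(v{\left(-9 \right)} - 154\right) = 158 \left(- 6 \left(-9\right)^{2} - 154\right) = 158 \left(\left(-6\right) 81 - 154\right) = 158 \left(-486 - 154\right) = 158 \left(-640\right) = -101120$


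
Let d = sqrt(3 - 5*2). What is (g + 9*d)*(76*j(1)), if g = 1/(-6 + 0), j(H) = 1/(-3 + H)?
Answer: 19/3 - 342*I*sqrt(7) ≈ 6.3333 - 904.85*I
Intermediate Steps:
d = I*sqrt(7) (d = sqrt(3 - 10) = sqrt(-7) = I*sqrt(7) ≈ 2.6458*I)
g = -1/6 (g = 1/(-6) = -1/6 ≈ -0.16667)
(g + 9*d)*(76*j(1)) = (-1/6 + 9*(I*sqrt(7)))*(76/(-3 + 1)) = (-1/6 + 9*I*sqrt(7))*(76/(-2)) = (-1/6 + 9*I*sqrt(7))*(76*(-1/2)) = (-1/6 + 9*I*sqrt(7))*(-38) = 19/3 - 342*I*sqrt(7)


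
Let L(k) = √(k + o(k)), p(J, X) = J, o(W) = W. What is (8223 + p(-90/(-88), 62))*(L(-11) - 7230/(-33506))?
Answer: 1308113055/737132 + 361857*I*√22/44 ≈ 1774.6 + 38574.0*I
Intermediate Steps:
L(k) = √2*√k (L(k) = √(k + k) = √(2*k) = √2*√k)
(8223 + p(-90/(-88), 62))*(L(-11) - 7230/(-33506)) = (8223 - 90/(-88))*(√2*√(-11) - 7230/(-33506)) = (8223 - 90*(-1/88))*(√2*(I*√11) - 7230*(-1/33506)) = (8223 + 45/44)*(I*√22 + 3615/16753) = 361857*(3615/16753 + I*√22)/44 = 1308113055/737132 + 361857*I*√22/44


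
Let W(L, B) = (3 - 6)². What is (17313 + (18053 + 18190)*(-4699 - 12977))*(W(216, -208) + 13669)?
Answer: -8762317676490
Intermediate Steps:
W(L, B) = 9 (W(L, B) = (-3)² = 9)
(17313 + (18053 + 18190)*(-4699 - 12977))*(W(216, -208) + 13669) = (17313 + (18053 + 18190)*(-4699 - 12977))*(9 + 13669) = (17313 + 36243*(-17676))*13678 = (17313 - 640631268)*13678 = -640613955*13678 = -8762317676490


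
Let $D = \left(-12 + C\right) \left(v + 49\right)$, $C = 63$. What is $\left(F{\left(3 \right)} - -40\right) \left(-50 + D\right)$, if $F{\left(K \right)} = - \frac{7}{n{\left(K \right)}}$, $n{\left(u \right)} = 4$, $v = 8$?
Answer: $\frac{437121}{4} \approx 1.0928 \cdot 10^{5}$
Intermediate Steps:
$F{\left(K \right)} = - \frac{7}{4}$
$D = 2907$ ($D = \left(-12 + 63\right) \left(8 + 49\right) = 51 \cdot 57 = 2907$)
$\left(F{\left(3 \right)} - -40\right) \left(-50 + D\right) = \left(- \frac{7}{4} - -40\right) \left(-50 + 2907\right) = \left(- \frac{7}{4} + 40\right) 2857 = \frac{153}{4} \cdot 2857 = \frac{437121}{4}$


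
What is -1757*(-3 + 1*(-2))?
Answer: 8785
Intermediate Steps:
-1757*(-3 + 1*(-2)) = -1757*(-3 - 2) = -1757*(-5) = 8785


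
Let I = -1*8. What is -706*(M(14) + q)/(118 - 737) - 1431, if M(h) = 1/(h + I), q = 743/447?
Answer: -131790176/92231 ≈ -1428.9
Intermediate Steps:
q = 743/447 (q = 743*(1/447) = 743/447 ≈ 1.6622)
I = -8
M(h) = 1/(-8 + h) (M(h) = 1/(h - 8) = 1/(-8 + h))
-706*(M(14) + q)/(118 - 737) - 1431 = -706*(1/(-8 + 14) + 743/447)/(118 - 737) - 1431 = -706*(1/6 + 743/447)/(-619) - 1431 = -706*(⅙ + 743/447)*(-1)/619 - 1431 = -192385*(-1)/(149*619) - 1431 = -706*(-545/184462) - 1431 = 192385/92231 - 1431 = -131790176/92231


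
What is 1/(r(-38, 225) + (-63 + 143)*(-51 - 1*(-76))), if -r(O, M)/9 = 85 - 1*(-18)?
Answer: 1/1073 ≈ 0.00093197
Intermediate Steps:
r(O, M) = -927 (r(O, M) = -9*(85 - 1*(-18)) = -9*(85 + 18) = -9*103 = -927)
1/(r(-38, 225) + (-63 + 143)*(-51 - 1*(-76))) = 1/(-927 + (-63 + 143)*(-51 - 1*(-76))) = 1/(-927 + 80*(-51 + 76)) = 1/(-927 + 80*25) = 1/(-927 + 2000) = 1/1073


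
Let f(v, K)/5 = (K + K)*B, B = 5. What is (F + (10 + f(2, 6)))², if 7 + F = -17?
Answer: 81796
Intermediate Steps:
f(v, K) = 50*K (f(v, K) = 5*((K + K)*5) = 5*((2*K)*5) = 5*(10*K) = 50*K)
F = -24 (F = -7 - 17 = -24)
(F + (10 + f(2, 6)))² = (-24 + (10 + 50*6))² = (-24 + (10 + 300))² = (-24 + 310)² = 286² = 81796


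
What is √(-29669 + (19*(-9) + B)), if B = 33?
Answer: I*√29807 ≈ 172.65*I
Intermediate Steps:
√(-29669 + (19*(-9) + B)) = √(-29669 + (19*(-9) + 33)) = √(-29669 + (-171 + 33)) = √(-29669 - 138) = √(-29807) = I*√29807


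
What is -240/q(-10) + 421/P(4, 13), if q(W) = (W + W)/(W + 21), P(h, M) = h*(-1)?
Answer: 107/4 ≈ 26.750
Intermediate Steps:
P(h, M) = -h
q(W) = 2*W/(21 + W) (q(W) = (2*W)/(21 + W) = 2*W/(21 + W))
-240/q(-10) + 421/P(4, 13) = -240/(2*(-10)/(21 - 10)) + 421/((-1*4)) = -240/(2*(-10)/11) + 421/(-4) = -240/(2*(-10)*(1/11)) + 421*(-¼) = -240/(-20/11) - 421/4 = -240*(-11/20) - 421/4 = 132 - 421/4 = 107/4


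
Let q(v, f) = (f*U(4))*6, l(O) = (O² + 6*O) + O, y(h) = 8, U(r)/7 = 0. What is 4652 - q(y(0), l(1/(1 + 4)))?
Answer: 4652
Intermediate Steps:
U(r) = 0 (U(r) = 7*0 = 0)
l(O) = O² + 7*O
q(v, f) = 0 (q(v, f) = (f*0)*6 = 0*6 = 0)
4652 - q(y(0), l(1/(1 + 4))) = 4652 - 1*0 = 4652 + 0 = 4652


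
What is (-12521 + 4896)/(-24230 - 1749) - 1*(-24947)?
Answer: 648105738/25979 ≈ 24947.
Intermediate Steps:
(-12521 + 4896)/(-24230 - 1749) - 1*(-24947) = -7625/(-25979) + 24947 = -7625*(-1/25979) + 24947 = 7625/25979 + 24947 = 648105738/25979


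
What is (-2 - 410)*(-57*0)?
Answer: 0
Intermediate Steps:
(-2 - 410)*(-57*0) = -412*0 = 0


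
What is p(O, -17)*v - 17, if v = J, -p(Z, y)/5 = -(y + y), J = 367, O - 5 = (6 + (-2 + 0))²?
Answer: -62407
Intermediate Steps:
O = 21 (O = 5 + (6 + (-2 + 0))² = 5 + (6 - 2)² = 5 + 4² = 5 + 16 = 21)
p(Z, y) = 10*y (p(Z, y) = -(-5)*(y + y) = -(-5)*2*y = -(-10)*y = 10*y)
v = 367
p(O, -17)*v - 17 = (10*(-17))*367 - 17 = -170*367 - 17 = -62390 - 17 = -62407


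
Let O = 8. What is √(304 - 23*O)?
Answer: 2*√30 ≈ 10.954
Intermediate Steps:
√(304 - 23*O) = √(304 - 23*8) = √(304 - 184) = √120 = 2*√30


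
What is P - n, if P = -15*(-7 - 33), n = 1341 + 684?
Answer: -1425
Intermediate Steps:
n = 2025
P = 600 (P = -15*(-40) = 600)
P - n = 600 - 1*2025 = 600 - 2025 = -1425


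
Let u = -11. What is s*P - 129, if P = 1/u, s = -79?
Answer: -1340/11 ≈ -121.82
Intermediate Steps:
P = -1/11 (P = 1/(-11) = -1/11 ≈ -0.090909)
s*P - 129 = -79*(-1/11) - 129 = 79/11 - 129 = -1340/11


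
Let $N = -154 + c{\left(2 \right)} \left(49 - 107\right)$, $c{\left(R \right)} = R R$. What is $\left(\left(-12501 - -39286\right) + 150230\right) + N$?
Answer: $176629$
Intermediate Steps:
$c{\left(R \right)} = R^{2}$
$N = -386$ ($N = -154 + 2^{2} \left(49 - 107\right) = -154 + 4 \left(-58\right) = -154 - 232 = -386$)
$\left(\left(-12501 - -39286\right) + 150230\right) + N = \left(\left(-12501 - -39286\right) + 150230\right) - 386 = \left(\left(-12501 + 39286\right) + 150230\right) - 386 = \left(26785 + 150230\right) - 386 = 177015 - 386 = 176629$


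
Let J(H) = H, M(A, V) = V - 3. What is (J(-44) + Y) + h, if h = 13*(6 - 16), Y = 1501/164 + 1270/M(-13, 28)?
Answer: -93519/820 ≈ -114.05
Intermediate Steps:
M(A, V) = -3 + V
Y = 49161/820 (Y = 1501/164 + 1270/(-3 + 28) = 1501*(1/164) + 1270/25 = 1501/164 + 1270*(1/25) = 1501/164 + 254/5 = 49161/820 ≈ 59.952)
h = -130 (h = 13*(-10) = -130)
(J(-44) + Y) + h = (-44 + 49161/820) - 130 = 13081/820 - 130 = -93519/820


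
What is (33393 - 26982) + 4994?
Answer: 11405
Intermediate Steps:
(33393 - 26982) + 4994 = 6411 + 4994 = 11405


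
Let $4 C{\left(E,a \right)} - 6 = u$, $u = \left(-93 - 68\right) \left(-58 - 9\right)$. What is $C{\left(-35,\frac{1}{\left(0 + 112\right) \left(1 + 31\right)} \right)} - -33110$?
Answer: $\frac{143233}{4} \approx 35808.0$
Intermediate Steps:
$u = 10787$ ($u = \left(-161\right) \left(-67\right) = 10787$)
$C{\left(E,a \right)} = \frac{10793}{4}$ ($C{\left(E,a \right)} = \frac{3}{2} + \frac{1}{4} \cdot 10787 = \frac{3}{2} + \frac{10787}{4} = \frac{10793}{4}$)
$C{\left(-35,\frac{1}{\left(0 + 112\right) \left(1 + 31\right)} \right)} - -33110 = \frac{10793}{4} - -33110 = \frac{10793}{4} + 33110 = \frac{143233}{4}$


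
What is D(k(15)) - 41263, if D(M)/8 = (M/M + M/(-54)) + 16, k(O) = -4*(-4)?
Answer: -1110493/27 ≈ -41129.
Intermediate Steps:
k(O) = 16
D(M) = 136 - 4*M/27 (D(M) = 8*((M/M + M/(-54)) + 16) = 8*((1 + M*(-1/54)) + 16) = 8*((1 - M/54) + 16) = 8*(17 - M/54) = 136 - 4*M/27)
D(k(15)) - 41263 = (136 - 4/27*16) - 41263 = (136 - 64/27) - 41263 = 3608/27 - 41263 = -1110493/27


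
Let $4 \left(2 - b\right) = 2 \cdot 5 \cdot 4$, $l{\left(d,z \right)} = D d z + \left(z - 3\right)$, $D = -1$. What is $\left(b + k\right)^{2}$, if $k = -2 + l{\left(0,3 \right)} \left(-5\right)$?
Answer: $100$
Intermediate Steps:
$l{\left(d,z \right)} = -3 + z - d z$ ($l{\left(d,z \right)} = - d z + \left(z - 3\right) = - d z + \left(-3 + z\right) = -3 + z - d z$)
$b = -8$ ($b = 2 - \frac{2 \cdot 5 \cdot 4}{4} = 2 - \frac{10 \cdot 4}{4} = 2 - 10 = -8$)
$k = -2$ ($k = -2 + \left(-3 + 3 - 0 \cdot 3\right) \left(-5\right) = -2 + \left(-3 + 3 + 0\right) \left(-5\right) = -2 + 0 \left(-5\right) = -2 + 0 = -2$)
$\left(b + k\right)^{2} = \left(-8 - 2\right)^{2} = \left(-10\right)^{2} = 100$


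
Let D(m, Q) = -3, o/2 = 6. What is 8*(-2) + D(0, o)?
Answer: -19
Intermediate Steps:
o = 12 (o = 2*6 = 12)
8*(-2) + D(0, o) = 8*(-2) - 3 = -16 - 3 = -19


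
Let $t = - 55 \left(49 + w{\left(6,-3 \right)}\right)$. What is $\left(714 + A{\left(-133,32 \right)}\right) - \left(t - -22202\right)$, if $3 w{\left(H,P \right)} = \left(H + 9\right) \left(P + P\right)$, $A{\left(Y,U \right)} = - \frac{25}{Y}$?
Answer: $- \frac{2718894}{133} \approx -20443.0$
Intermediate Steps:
$w{\left(H,P \right)} = \frac{2 P \left(9 + H\right)}{3}$ ($w{\left(H,P \right)} = \frac{\left(H + 9\right) \left(P + P\right)}{3} = \frac{\left(9 + H\right) 2 P}{3} = \frac{2 P \left(9 + H\right)}{3}$)
$t = -1045$ ($t = - 55 \left(49 + \frac{2}{3} \left(-3\right) \left(9 + 6\right)\right) = - 55 \left(49 + \frac{2}{3} \left(-3\right) 15\right) = - 55 \left(49 - 30\right) = \left(-55\right) 19 = -1045$)
$\left(714 + A{\left(-133,32 \right)}\right) - \left(t - -22202\right) = \left(714 - \frac{25}{-133}\right) - \left(-1045 - -22202\right) = \left(714 - - \frac{25}{133}\right) - \left(-1045 + 22202\right) = \left(714 + \frac{25}{133}\right) - 21157 = \frac{94987}{133} - 21157 = - \frac{2718894}{133}$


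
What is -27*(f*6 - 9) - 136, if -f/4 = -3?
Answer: -1837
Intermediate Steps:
f = 12 (f = -4*(-3) = 12)
-27*(f*6 - 9) - 136 = -27*(12*6 - 9) - 136 = -27*(72 - 9) - 136 = -27*63 - 136 = -1701 - 136 = -1837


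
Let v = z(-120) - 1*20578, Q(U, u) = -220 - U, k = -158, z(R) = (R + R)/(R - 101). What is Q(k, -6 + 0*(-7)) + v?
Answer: -4561200/221 ≈ -20639.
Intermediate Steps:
z(R) = 2*R/(-101 + R) (z(R) = (2*R)/(-101 + R) = 2*R/(-101 + R))
v = -4547498/221 (v = 2*(-120)/(-101 - 120) - 1*20578 = 2*(-120)/(-221) - 20578 = 2*(-120)*(-1/221) - 20578 = 240/221 - 20578 = -4547498/221 ≈ -20577.)
Q(k, -6 + 0*(-7)) + v = (-220 - 1*(-158)) - 4547498/221 = (-220 + 158) - 4547498/221 = -62 - 4547498/221 = -4561200/221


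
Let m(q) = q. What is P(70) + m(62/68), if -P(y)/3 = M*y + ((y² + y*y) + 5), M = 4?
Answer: -1028639/34 ≈ -30254.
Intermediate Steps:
P(y) = -15 - 12*y - 6*y² (P(y) = -3*(4*y + ((y² + y*y) + 5)) = -3*(4*y + ((y² + y²) + 5)) = -3*(4*y + (2*y² + 5)) = -3*(4*y + (5 + 2*y²)) = -3*(5 + 2*y² + 4*y) = -15 - 12*y - 6*y²)
P(70) + m(62/68) = (-15 - 12*70 - 6*70²) + 62/68 = (-15 - 840 - 6*4900) + 62*(1/68) = (-15 - 840 - 29400) + 31/34 = -30255 + 31/34 = -1028639/34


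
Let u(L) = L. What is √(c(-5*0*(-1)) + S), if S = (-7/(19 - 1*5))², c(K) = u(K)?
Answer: ½ ≈ 0.50000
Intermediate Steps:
c(K) = K
S = ¼ (S = (-7/(19 - 5))² = (-7/14)² = (-7*1/14)² = (-½)² = ¼ ≈ 0.25000)
√(c(-5*0*(-1)) + S) = √(-5*0*(-1) + ¼) = √(0*(-1) + ¼) = √(0 + ¼) = √(¼) = ½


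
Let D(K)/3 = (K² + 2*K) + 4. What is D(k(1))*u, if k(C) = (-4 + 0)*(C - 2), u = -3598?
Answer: -302232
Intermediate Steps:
k(C) = 8 - 4*C (k(C) = -4*(-2 + C) = 8 - 4*C)
D(K) = 12 + 3*K² + 6*K (D(K) = 3*((K² + 2*K) + 4) = 3*(4 + K² + 2*K) = 12 + 3*K² + 6*K)
D(k(1))*u = (12 + 3*(8 - 4*1)² + 6*(8 - 4*1))*(-3598) = (12 + 3*(8 - 4)² + 6*(8 - 4))*(-3598) = (12 + 3*4² + 6*4)*(-3598) = (12 + 3*16 + 24)*(-3598) = (12 + 48 + 24)*(-3598) = 84*(-3598) = -302232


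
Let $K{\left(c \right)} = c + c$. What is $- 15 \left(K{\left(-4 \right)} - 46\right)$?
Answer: $810$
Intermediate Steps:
$K{\left(c \right)} = 2 c$
$- 15 \left(K{\left(-4 \right)} - 46\right) = - 15 \left(2 \left(-4\right) - 46\right) = - 15 \left(-8 - 46\right) = \left(-15\right) \left(-54\right) = 810$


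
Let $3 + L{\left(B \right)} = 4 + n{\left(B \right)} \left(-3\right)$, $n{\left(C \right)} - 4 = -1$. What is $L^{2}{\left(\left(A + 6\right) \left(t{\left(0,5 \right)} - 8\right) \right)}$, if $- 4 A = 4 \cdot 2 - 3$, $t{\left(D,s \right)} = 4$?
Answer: $64$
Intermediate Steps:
$n{\left(C \right)} = 3$ ($n{\left(C \right)} = 4 - 1 = 3$)
$A = - \frac{5}{4}$ ($A = - \frac{4 \cdot 2 - 3}{4} = - \frac{8 - 3}{4} = \left(- \frac{1}{4}\right) 5 = - \frac{5}{4} \approx -1.25$)
$L{\left(B \right)} = -8$ ($L{\left(B \right)} = -3 + \left(4 + 3 \left(-3\right)\right) = -3 + \left(4 - 9\right) = -3 - 5 = -8$)
$L^{2}{\left(\left(A + 6\right) \left(t{\left(0,5 \right)} - 8\right) \right)} = \left(-8\right)^{2} = 64$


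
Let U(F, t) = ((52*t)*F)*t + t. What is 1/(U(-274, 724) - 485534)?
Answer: -1/7468944458 ≈ -1.3389e-10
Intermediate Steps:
U(F, t) = t + 52*F*t² (U(F, t) = (52*F*t)*t + t = 52*F*t² + t = t + 52*F*t²)
1/(U(-274, 724) - 485534) = 1/(724*(1 + 52*(-274)*724) - 485534) = 1/(724*(1 - 10315552) - 485534) = 1/(724*(-10315551) - 485534) = 1/(-7468458924 - 485534) = 1/(-7468944458) = -1/7468944458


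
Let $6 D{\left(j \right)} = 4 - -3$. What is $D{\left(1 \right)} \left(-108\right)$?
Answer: $-126$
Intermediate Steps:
$D{\left(j \right)} = \frac{7}{6}$ ($D{\left(j \right)} = \frac{4 - -3}{6} = \frac{4 + 3}{6} = \frac{1}{6} \cdot 7 = \frac{7}{6}$)
$D{\left(1 \right)} \left(-108\right) = \frac{7}{6} \left(-108\right) = -126$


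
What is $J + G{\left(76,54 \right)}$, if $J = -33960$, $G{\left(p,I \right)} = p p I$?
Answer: $277944$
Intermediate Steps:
$G{\left(p,I \right)} = I p^{2}$ ($G{\left(p,I \right)} = p^{2} I = I p^{2}$)
$J + G{\left(76,54 \right)} = -33960 + 54 \cdot 76^{2} = -33960 + 54 \cdot 5776 = -33960 + 311904 = 277944$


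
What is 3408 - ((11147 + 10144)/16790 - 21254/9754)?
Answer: 279138091763/81884830 ≈ 3408.9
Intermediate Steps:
3408 - ((11147 + 10144)/16790 - 21254/9754) = 3408 - (21291*(1/16790) - 21254*1/9754) = 3408 - (21291/16790 - 10627/4877) = 3408 - 1*(-74591123/81884830) = 3408 + 74591123/81884830 = 279138091763/81884830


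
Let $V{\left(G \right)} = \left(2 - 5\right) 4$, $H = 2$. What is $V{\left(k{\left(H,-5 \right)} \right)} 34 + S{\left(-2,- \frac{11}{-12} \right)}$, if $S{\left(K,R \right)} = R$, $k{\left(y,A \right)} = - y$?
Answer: $- \frac{4885}{12} \approx -407.08$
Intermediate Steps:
$V{\left(G \right)} = -12$ ($V{\left(G \right)} = \left(-3\right) 4 = -12$)
$V{\left(k{\left(H,-5 \right)} \right)} 34 + S{\left(-2,- \frac{11}{-12} \right)} = \left(-12\right) 34 - \frac{11}{-12} = -408 - - \frac{11}{12} = -408 + \frac{11}{12} = - \frac{4885}{12}$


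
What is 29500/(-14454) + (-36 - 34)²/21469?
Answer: -40179350/22165209 ≈ -1.8127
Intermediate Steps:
29500/(-14454) + (-36 - 34)²/21469 = 29500*(-1/14454) + (-70)²*(1/21469) = -14750/7227 + 4900*(1/21469) = -14750/7227 + 700/3067 = -40179350/22165209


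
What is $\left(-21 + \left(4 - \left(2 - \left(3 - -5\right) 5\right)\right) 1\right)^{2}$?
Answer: $441$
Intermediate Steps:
$\left(-21 + \left(4 - \left(2 - \left(3 - -5\right) 5\right)\right) 1\right)^{2} = \left(-21 + \left(4 - \left(2 - \left(3 + 5\right) 5\right)\right) 1\right)^{2} = \left(-21 + \left(4 + \left(8 \cdot 5 - 2\right)\right) 1\right)^{2} = \left(-21 + \left(4 + \left(40 - 2\right)\right) 1\right)^{2} = \left(-21 + \left(4 + 38\right) 1\right)^{2} = \left(-21 + 42 \cdot 1\right)^{2} = \left(-21 + 42\right)^{2} = 21^{2} = 441$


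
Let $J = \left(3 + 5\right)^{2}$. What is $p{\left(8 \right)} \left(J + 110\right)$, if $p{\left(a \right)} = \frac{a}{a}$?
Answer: $174$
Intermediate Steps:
$J = 64$ ($J = 8^{2} = 64$)
$p{\left(a \right)} = 1$
$p{\left(8 \right)} \left(J + 110\right) = 1 \left(64 + 110\right) = 1 \cdot 174 = 174$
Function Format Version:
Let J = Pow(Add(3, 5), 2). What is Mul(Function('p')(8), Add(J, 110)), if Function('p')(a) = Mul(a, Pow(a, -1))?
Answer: 174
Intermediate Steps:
J = 64 (J = Pow(8, 2) = 64)
Function('p')(a) = 1
Mul(Function('p')(8), Add(J, 110)) = Mul(1, Add(64, 110)) = Mul(1, 174) = 174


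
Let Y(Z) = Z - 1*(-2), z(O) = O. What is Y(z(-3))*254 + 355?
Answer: 101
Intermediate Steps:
Y(Z) = 2 + Z (Y(Z) = Z + 2 = 2 + Z)
Y(z(-3))*254 + 355 = (2 - 3)*254 + 355 = -1*254 + 355 = -254 + 355 = 101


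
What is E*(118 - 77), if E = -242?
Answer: -9922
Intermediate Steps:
E*(118 - 77) = -242*(118 - 77) = -242*41 = -9922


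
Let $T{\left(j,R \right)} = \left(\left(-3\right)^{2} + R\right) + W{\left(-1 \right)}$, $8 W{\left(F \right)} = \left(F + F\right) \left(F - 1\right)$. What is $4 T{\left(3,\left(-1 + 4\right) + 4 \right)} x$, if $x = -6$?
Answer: $-396$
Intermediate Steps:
$W{\left(F \right)} = \frac{F \left(-1 + F\right)}{4}$ ($W{\left(F \right)} = \frac{\left(F + F\right) \left(F - 1\right)}{8} = \frac{2 F \left(-1 + F\right)}{8} = \frac{F \left(-1 + F\right)}{4}$)
$T{\left(j,R \right)} = \frac{19}{2} + R$ ($T{\left(j,R \right)} = \left(\left(-3\right)^{2} + R\right) + \frac{1}{4} \left(-1\right) \left(-1 - 1\right) = \left(9 + R\right) + \frac{1}{4} \left(-1\right) \left(-2\right) = \left(9 + R\right) + \frac{1}{2} = \frac{19}{2} + R$)
$4 T{\left(3,\left(-1 + 4\right) + 4 \right)} x = 4 \left(\frac{19}{2} + \left(\left(-1 + 4\right) + 4\right)\right) \left(-6\right) = 4 \left(\frac{19}{2} + \left(3 + 4\right)\right) \left(-6\right) = 4 \left(\frac{19}{2} + 7\right) \left(-6\right) = 4 \cdot \frac{33}{2} \left(-6\right) = 66 \left(-6\right) = -396$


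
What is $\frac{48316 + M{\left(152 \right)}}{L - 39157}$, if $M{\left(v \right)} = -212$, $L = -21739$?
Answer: $- \frac{6013}{7612} \approx -0.78994$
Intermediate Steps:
$\frac{48316 + M{\left(152 \right)}}{L - 39157} = \frac{48316 - 212}{-21739 - 39157} = \frac{48104}{-60896} = 48104 \left(- \frac{1}{60896}\right) = - \frac{6013}{7612}$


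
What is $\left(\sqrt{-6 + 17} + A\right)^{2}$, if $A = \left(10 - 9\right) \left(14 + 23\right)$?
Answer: $\left(37 + \sqrt{11}\right)^{2} \approx 1625.4$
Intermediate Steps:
$A = 37$ ($A = 1 \cdot 37 = 37$)
$\left(\sqrt{-6 + 17} + A\right)^{2} = \left(\sqrt{-6 + 17} + 37\right)^{2} = \left(\sqrt{11} + 37\right)^{2} = \left(37 + \sqrt{11}\right)^{2}$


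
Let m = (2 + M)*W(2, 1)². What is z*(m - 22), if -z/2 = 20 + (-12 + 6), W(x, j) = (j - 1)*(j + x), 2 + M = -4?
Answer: 616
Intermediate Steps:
M = -6 (M = -2 - 4 = -6)
W(x, j) = (-1 + j)*(j + x)
m = 0 (m = (2 - 6)*(1² - 1*1 - 1*2 + 1*2)² = -4*(1 - 1 - 2 + 2)² = -4*0² = -4*0 = 0)
z = -28 (z = -2*(20 + (-12 + 6)) = -2*(20 - 6) = -2*14 = -28)
z*(m - 22) = -28*(0 - 22) = -28*(-22) = 616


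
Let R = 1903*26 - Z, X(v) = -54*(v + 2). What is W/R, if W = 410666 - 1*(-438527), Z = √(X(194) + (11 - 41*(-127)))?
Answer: 21008185627/1224038925 + 849193*I*√5366/2448077850 ≈ 17.163 + 0.02541*I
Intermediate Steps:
X(v) = -108 - 54*v (X(v) = -54*(2 + v) = -108 - 54*v)
Z = I*√5366 (Z = √((-108 - 54*194) + (11 - 41*(-127))) = √((-108 - 10476) + (11 + 5207)) = √(-10584 + 5218) = √(-5366) = I*√5366 ≈ 73.253*I)
W = 849193 (W = 410666 + 438527 = 849193)
R = 49478 - I*√5366 (R = 1903*26 - I*√5366 = 49478 - I*√5366 ≈ 49478.0 - 73.253*I)
W/R = 849193/(49478 - I*√5366)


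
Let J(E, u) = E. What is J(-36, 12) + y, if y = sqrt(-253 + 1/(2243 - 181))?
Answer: -36 + 3*I*sqrt(119523830)/2062 ≈ -36.0 + 15.906*I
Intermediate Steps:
y = 3*I*sqrt(119523830)/2062 (y = sqrt(-253 + 1/2062) = sqrt(-521685/2062) = 3*I*sqrt(119523830)/2062 ≈ 15.906*I)
J(-36, 12) + y = -36 + 3*I*sqrt(119523830)/2062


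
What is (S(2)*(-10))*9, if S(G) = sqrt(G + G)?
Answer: -180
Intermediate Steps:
S(G) = sqrt(2)*sqrt(G) (S(G) = sqrt(2*G) = sqrt(2)*sqrt(G))
(S(2)*(-10))*9 = ((sqrt(2)*sqrt(2))*(-10))*9 = (2*(-10))*9 = -20*9 = -180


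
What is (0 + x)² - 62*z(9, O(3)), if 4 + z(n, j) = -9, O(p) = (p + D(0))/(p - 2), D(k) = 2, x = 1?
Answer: 807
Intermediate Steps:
O(p) = (2 + p)/(-2 + p) (O(p) = (p + 2)/(p - 2) = (2 + p)/(-2 + p))
z(n, j) = -13 (z(n, j) = -4 - 9 = -13)
(0 + x)² - 62*z(9, O(3)) = (0 + 1)² - 62*(-13) = 1² + 806 = 1 + 806 = 807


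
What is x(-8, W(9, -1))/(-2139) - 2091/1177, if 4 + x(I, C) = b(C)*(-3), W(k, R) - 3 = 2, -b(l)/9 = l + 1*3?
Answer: -4722173/2517603 ≈ -1.8757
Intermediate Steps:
b(l) = -27 - 9*l (b(l) = -9*(l + 1*3) = -9*(l + 3) = -9*(3 + l) = -27 - 9*l)
W(k, R) = 5 (W(k, R) = 3 + 2 = 5)
x(I, C) = 77 + 27*C (x(I, C) = -4 + (-27 - 9*C)*(-3) = -4 + (81 + 27*C) = 77 + 27*C)
x(-8, W(9, -1))/(-2139) - 2091/1177 = (77 + 27*5)/(-2139) - 2091/1177 = (77 + 135)*(-1/2139) - 2091*1/1177 = 212*(-1/2139) - 2091/1177 = -212/2139 - 2091/1177 = -4722173/2517603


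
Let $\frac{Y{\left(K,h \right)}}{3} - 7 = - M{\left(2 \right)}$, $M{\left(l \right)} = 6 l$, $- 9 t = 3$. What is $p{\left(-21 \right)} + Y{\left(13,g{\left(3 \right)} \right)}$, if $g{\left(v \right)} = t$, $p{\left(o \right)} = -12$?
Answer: $-27$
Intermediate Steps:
$t = - \frac{1}{3}$ ($t = \left(- \frac{1}{9}\right) 3 = - \frac{1}{3} \approx -0.33333$)
$g{\left(v \right)} = - \frac{1}{3}$
$Y{\left(K,h \right)} = -15$ ($Y{\left(K,h \right)} = 21 + 3 \left(- 6 \cdot 2\right) = 21 + 3 \left(\left(-1\right) 12\right) = 21 + 3 \left(-12\right) = 21 - 36 = -15$)
$p{\left(-21 \right)} + Y{\left(13,g{\left(3 \right)} \right)} = -12 - 15 = -27$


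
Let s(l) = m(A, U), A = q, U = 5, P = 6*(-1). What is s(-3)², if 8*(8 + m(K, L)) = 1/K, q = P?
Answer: 148225/2304 ≈ 64.334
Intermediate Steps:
P = -6
q = -6
A = -6
m(K, L) = -8 + 1/(8*K)
s(l) = -385/48 (s(l) = -8 + (⅛)/(-6) = -8 + (⅛)*(-⅙) = -8 - 1/48 = -385/48)
s(-3)² = (-385/48)² = 148225/2304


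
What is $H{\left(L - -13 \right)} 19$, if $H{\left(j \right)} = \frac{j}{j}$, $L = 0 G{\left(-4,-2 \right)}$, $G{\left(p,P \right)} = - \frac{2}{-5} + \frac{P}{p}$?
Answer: $19$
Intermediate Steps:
$G{\left(p,P \right)} = \frac{2}{5} + \frac{P}{p}$ ($G{\left(p,P \right)} = \left(-2\right) \left(- \frac{1}{5}\right) + \frac{P}{p} = \frac{2}{5} + \frac{P}{p}$)
$L = 0$ ($L = 0 \left(\frac{2}{5} - \frac{2}{-4}\right) = 0 \left(\frac{2}{5} - - \frac{1}{2}\right) = 0 \left(\frac{2}{5} + \frac{1}{2}\right) = 0 \cdot \frac{9}{10} = 0$)
$H{\left(j \right)} = 1$
$H{\left(L - -13 \right)} 19 = 1 \cdot 19 = 19$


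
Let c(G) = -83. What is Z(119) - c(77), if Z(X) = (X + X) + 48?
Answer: 369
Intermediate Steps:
Z(X) = 48 + 2*X (Z(X) = 2*X + 48 = 48 + 2*X)
Z(119) - c(77) = (48 + 2*119) - 1*(-83) = (48 + 238) + 83 = 286 + 83 = 369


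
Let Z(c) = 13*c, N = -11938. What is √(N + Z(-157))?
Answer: I*√13979 ≈ 118.23*I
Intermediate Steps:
√(N + Z(-157)) = √(-11938 + 13*(-157)) = √(-11938 - 2041) = √(-13979) = I*√13979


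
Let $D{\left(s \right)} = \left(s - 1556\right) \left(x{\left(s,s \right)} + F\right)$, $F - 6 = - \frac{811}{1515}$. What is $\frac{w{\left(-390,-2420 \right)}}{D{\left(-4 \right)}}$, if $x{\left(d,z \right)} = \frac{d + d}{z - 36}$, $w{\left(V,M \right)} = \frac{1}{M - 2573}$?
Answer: $\frac{101}{4456392304} \approx 2.2664 \cdot 10^{-8}$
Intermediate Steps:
$F = \frac{8279}{1515}$ ($F = 6 - \frac{811}{1515} = \frac{8279}{1515} \approx 5.4647$)
$w{\left(V,M \right)} = \frac{1}{-2573 + M}$
$x{\left(d,z \right)} = \frac{2 d}{-36 + z}$
$D{\left(s \right)} = \left(-1556 + s\right) \left(\frac{8279}{1515} + \frac{2 s}{-36 + s}\right)$ ($D{\left(s \right)} = \left(s - 1556\right) \left(\frac{2 s}{-36 + s} + \frac{8279}{1515}\right) = \left(-1556 + s\right) \left(\frac{8279}{1515} + \frac{2 s}{-36 + s}\right)$)
$\frac{w{\left(-390,-2420 \right)}}{D{\left(-4 \right)}} = \frac{1}{\left(-2573 - 2420\right) \frac{463756464 - -71579392 + 11309 \left(-4\right)^{2}}{1515 \left(-36 - 4\right)}} = \frac{1}{\left(-4993\right) \frac{463756464 + 71579392 + 11309 \cdot 16}{1515 \left(-40\right)}} = - \frac{1}{4993 \cdot \frac{1}{1515} \left(- \frac{1}{40}\right) \left(463756464 + 71579392 + 180944\right)} = - \frac{1}{4993 \cdot \frac{1}{1515} \left(- \frac{1}{40}\right) 535516800} = - \frac{1}{4993 \left(- \frac{892528}{101}\right)} = \left(- \frac{1}{4993}\right) \left(- \frac{101}{892528}\right) = \frac{101}{4456392304}$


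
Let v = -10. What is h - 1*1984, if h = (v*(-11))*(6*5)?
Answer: 1316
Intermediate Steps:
h = 3300 (h = (-10*(-11))*(6*5) = 110*30 = 3300)
h - 1*1984 = 3300 - 1*1984 = 3300 - 1984 = 1316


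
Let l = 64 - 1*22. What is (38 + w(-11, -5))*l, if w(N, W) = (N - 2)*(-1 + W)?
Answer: 4872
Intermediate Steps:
w(N, W) = (-1 + W)*(-2 + N) (w(N, W) = (-2 + N)*(-1 + W) = (-1 + W)*(-2 + N))
l = 42 (l = 64 - 22 = 42)
(38 + w(-11, -5))*l = (38 + (2 - 1*(-11) - 2*(-5) - 11*(-5)))*42 = (38 + (2 + 11 + 10 + 55))*42 = (38 + 78)*42 = 116*42 = 4872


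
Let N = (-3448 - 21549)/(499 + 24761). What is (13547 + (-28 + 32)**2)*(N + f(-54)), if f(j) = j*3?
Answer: -18613485957/8420 ≈ -2.2106e+6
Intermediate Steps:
f(j) = 3*j
N = -24997/25260 ≈ -0.98959
(13547 + (-28 + 32)**2)*(N + f(-54)) = (13547 + (-28 + 32)**2)*(-24997/25260 + 3*(-54)) = (13547 + 4**2)*(-24997/25260 - 162) = (13547 + 16)*(-4117117/25260) = 13563*(-4117117/25260) = -18613485957/8420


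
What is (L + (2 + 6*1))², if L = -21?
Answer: 169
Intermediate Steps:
(L + (2 + 6*1))² = (-21 + (2 + 6*1))² = (-21 + (2 + 6))² = (-21 + 8)² = (-13)² = 169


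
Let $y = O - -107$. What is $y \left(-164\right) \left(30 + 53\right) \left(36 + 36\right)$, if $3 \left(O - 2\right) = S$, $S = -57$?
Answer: $-88205760$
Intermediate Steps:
$O = -17$ ($O = 2 + \frac{1}{3} \left(-57\right) = 2 - 19 = -17$)
$y = 90$ ($y = -17 - -107 = -17 + 107 = 90$)
$y \left(-164\right) \left(30 + 53\right) \left(36 + 36\right) = 90 \left(-164\right) \left(30 + 53\right) \left(36 + 36\right) = - 14760 \cdot 83 \cdot 72 = \left(-14760\right) 5976 = -88205760$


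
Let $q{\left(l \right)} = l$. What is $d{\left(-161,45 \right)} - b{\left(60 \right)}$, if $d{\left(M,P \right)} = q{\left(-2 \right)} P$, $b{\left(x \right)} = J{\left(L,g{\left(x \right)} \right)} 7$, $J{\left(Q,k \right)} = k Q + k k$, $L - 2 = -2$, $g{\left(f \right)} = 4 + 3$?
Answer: $-433$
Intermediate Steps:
$g{\left(f \right)} = 7$
$L = 0$ ($L = 2 - 2 = 0$)
$J{\left(Q,k \right)} = k^{2} + Q k$ ($J{\left(Q,k \right)} = Q k + k^{2} = k^{2} + Q k$)
$b{\left(x \right)} = 343$ ($b{\left(x \right)} = 7 \left(0 + 7\right) 7 = 7 \cdot 7 \cdot 7 = 49 \cdot 7 = 343$)
$d{\left(M,P \right)} = - 2 P$
$d{\left(-161,45 \right)} - b{\left(60 \right)} = \left(-2\right) 45 - 343 = -90 - 343 = -433$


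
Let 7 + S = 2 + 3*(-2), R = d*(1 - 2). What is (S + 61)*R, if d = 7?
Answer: -350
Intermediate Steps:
R = -7 (R = 7*(1 - 2) = 7*(-1) = -7)
S = -11 (S = -7 + (2 + 3*(-2)) = -7 + (2 - 6) = -7 - 4 = -11)
(S + 61)*R = (-11 + 61)*(-7) = 50*(-7) = -350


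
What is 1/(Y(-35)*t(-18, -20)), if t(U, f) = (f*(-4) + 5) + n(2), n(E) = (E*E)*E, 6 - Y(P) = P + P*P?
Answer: -1/110112 ≈ -9.0817e-6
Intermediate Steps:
Y(P) = 6 - P - P**2 (Y(P) = 6 - (P + P*P) = 6 - (P + P**2) = 6 + (-P - P**2) = 6 - P - P**2)
n(E) = E**3 (n(E) = E**2*E = E**3)
t(U, f) = 13 - 4*f (t(U, f) = (f*(-4) + 5) + 2**3 = (-4*f + 5) + 8 = (5 - 4*f) + 8 = 13 - 4*f)
1/(Y(-35)*t(-18, -20)) = 1/((6 - 1*(-35) - 1*(-35)**2)*(13 - 4*(-20))) = 1/((6 + 35 - 1*1225)*(13 + 80)) = 1/((6 + 35 - 1225)*93) = 1/(-1184*93) = 1/(-110112) = -1/110112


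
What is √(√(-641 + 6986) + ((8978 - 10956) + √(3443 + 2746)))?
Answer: √(-1978 + √6189 + 3*√705) ≈ 42.658*I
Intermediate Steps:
√(√(-641 + 6986) + ((8978 - 10956) + √(3443 + 2746))) = √(√6345 + (-1978 + √6189)) = √(3*√705 + (-1978 + √6189)) = √(-1978 + √6189 + 3*√705)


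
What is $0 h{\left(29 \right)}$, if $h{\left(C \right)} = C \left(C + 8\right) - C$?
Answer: $0$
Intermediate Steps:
$h{\left(C \right)} = - C + C \left(8 + C\right)$ ($h{\left(C \right)} = C \left(8 + C\right) - C = - C + C \left(8 + C\right)$)
$0 h{\left(29 \right)} = 0 \cdot 29 \left(7 + 29\right) = 0 \cdot 29 \cdot 36 = 0 \cdot 1044 = 0$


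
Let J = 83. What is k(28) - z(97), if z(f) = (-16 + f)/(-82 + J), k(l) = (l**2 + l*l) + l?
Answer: 1515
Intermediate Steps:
k(l) = l + 2*l**2 (k(l) = (l**2 + l**2) + l = 2*l**2 + l = l + 2*l**2)
z(f) = -16 + f (z(f) = (-16 + f)/(-82 + 83) = (-16 + f)/1 = (-16 + f)*1 = -16 + f)
k(28) - z(97) = 28*(1 + 2*28) - (-16 + 97) = 28*(1 + 56) - 1*81 = 28*57 - 81 = 1596 - 81 = 1515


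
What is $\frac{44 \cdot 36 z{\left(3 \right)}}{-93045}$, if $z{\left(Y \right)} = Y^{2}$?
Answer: $- \frac{4752}{31015} \approx -0.15322$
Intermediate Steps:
$\frac{44 \cdot 36 z{\left(3 \right)}}{-93045} = \frac{44 \cdot 36 \cdot 3^{2}}{-93045} = 1584 \cdot 9 \left(- \frac{1}{93045}\right) = 14256 \left(- \frac{1}{93045}\right) = - \frac{4752}{31015}$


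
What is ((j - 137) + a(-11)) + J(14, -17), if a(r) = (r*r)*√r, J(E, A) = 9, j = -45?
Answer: -173 + 121*I*√11 ≈ -173.0 + 401.31*I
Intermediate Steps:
a(r) = r^(5/2) (a(r) = r²*√r = r^(5/2))
((j - 137) + a(-11)) + J(14, -17) = ((-45 - 137) + (-11)^(5/2)) + 9 = (-182 + 121*I*√11) + 9 = -173 + 121*I*√11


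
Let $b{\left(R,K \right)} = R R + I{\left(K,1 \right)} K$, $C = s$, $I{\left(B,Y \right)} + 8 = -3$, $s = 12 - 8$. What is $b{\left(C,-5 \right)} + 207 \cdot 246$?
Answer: $50993$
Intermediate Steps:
$s = 4$
$I{\left(B,Y \right)} = -11$ ($I{\left(B,Y \right)} = -8 - 3 = -11$)
$C = 4$
$b{\left(R,K \right)} = R^{2} - 11 K$ ($b{\left(R,K \right)} = R R - 11 K = R^{2} - 11 K$)
$b{\left(C,-5 \right)} + 207 \cdot 246 = \left(4^{2} - -55\right) + 207 \cdot 246 = \left(16 + 55\right) + 50922 = 71 + 50922 = 50993$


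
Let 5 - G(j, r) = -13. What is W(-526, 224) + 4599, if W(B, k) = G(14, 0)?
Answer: 4617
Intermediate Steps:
G(j, r) = 18 (G(j, r) = 5 - 1*(-13) = 5 + 13 = 18)
W(B, k) = 18
W(-526, 224) + 4599 = 18 + 4599 = 4617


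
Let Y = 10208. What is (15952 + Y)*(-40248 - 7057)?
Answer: -1237498800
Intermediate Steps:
(15952 + Y)*(-40248 - 7057) = (15952 + 10208)*(-40248 - 7057) = 26160*(-47305) = -1237498800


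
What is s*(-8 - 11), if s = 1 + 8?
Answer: -171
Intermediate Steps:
s = 9
s*(-8 - 11) = 9*(-8 - 11) = 9*(-19) = -171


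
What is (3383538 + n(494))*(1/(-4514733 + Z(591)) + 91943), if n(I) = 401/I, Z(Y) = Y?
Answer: 693732431740524657565/2229986148 ≈ 3.1109e+11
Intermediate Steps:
(3383538 + n(494))*(1/(-4514733 + Z(591)) + 91943) = (3383538 + 401/494)*(1/(-4514733 + 591) + 91943) = (3383538 + 401*(1/494))*(1/(-4514142) + 91943) = (3383538 + 401/494)*(-1/4514142 + 91943) = (1671468173/494)*(415043757905/4514142) = 693732431740524657565/2229986148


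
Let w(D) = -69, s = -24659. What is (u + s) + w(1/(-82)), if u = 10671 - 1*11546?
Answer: -25603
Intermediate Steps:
u = -875 (u = 10671 - 11546 = -875)
(u + s) + w(1/(-82)) = (-875 - 24659) - 69 = -25534 - 69 = -25603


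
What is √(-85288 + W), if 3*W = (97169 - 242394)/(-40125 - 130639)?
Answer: I*√5595793035173583/256146 ≈ 292.04*I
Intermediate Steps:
W = 145225/512292 (W = ((97169 - 242394)/(-40125 - 130639))/3 = (-145225/(-170764))/3 = (-145225*(-1/170764))/3 = (⅓)*(145225/170764) = 145225/512292 ≈ 0.28348)
√(-85288 + W) = √(-85288 + 145225/512292) = √(-43692214871/512292) = I*√5595793035173583/256146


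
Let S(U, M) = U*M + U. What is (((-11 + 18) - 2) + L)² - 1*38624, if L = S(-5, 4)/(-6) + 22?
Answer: -1355495/36 ≈ -37653.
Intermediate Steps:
S(U, M) = U + M*U (S(U, M) = M*U + U = U + M*U)
L = 157/6 (L = -5*(1 + 4)/(-6) + 22 = -5*5*(-⅙) + 22 = -25*(-⅙) + 22 = 25/6 + 22 = 157/6 ≈ 26.167)
(((-11 + 18) - 2) + L)² - 1*38624 = (((-11 + 18) - 2) + 157/6)² - 1*38624 = ((7 - 2) + 157/6)² - 38624 = (5 + 157/6)² - 38624 = (187/6)² - 38624 = 34969/36 - 38624 = -1355495/36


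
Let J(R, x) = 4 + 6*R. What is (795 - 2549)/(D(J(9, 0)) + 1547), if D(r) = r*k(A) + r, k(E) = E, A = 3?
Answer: -1754/1779 ≈ -0.98595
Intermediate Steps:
D(r) = 4*r (D(r) = r*3 + r = 3*r + r = 4*r)
(795 - 2549)/(D(J(9, 0)) + 1547) = (795 - 2549)/(4*(4 + 6*9) + 1547) = -1754/(4*(4 + 54) + 1547) = -1754/(4*58 + 1547) = -1754/(232 + 1547) = -1754/1779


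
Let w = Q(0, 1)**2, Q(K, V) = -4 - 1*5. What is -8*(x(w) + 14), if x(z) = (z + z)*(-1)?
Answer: 1184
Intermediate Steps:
Q(K, V) = -9 (Q(K, V) = -4 - 5 = -9)
w = 81 (w = (-9)**2 = 81)
x(z) = -2*z (x(z) = (2*z)*(-1) = -2*z)
-8*(x(w) + 14) = -8*(-2*81 + 14) = -8*(-162 + 14) = -8*(-148) = 1184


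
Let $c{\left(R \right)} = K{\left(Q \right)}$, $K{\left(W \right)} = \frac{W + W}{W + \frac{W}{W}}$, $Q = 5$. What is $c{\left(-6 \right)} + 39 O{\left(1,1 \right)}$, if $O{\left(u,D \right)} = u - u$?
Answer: $\frac{5}{3} \approx 1.6667$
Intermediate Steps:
$O{\left(u,D \right)} = 0$
$K{\left(W \right)} = \frac{2 W}{1 + W}$ ($K{\left(W \right)} = \frac{2 W}{W + 1} = \frac{2 W}{1 + W}$)
$c{\left(R \right)} = \frac{5}{3}$ ($c{\left(R \right)} = 2 \cdot 5 \frac{1}{1 + 5} = 2 \cdot 5 \cdot \frac{1}{6} = \frac{5}{3}$)
$c{\left(-6 \right)} + 39 O{\left(1,1 \right)} = \frac{5}{3} + 39 \cdot 0 = \frac{5}{3} + 0 = \frac{5}{3}$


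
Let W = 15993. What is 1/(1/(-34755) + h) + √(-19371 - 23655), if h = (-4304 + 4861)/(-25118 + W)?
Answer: -63427875/3873532 + I*√43026 ≈ -16.375 + 207.43*I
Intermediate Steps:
h = -557/9125 (h = (-4304 + 4861)/(-25118 + 15993) = 557/(-9125) = 557*(-1/9125) = -557/9125 ≈ -0.061041)
1/(1/(-34755) + h) + √(-19371 - 23655) = 1/(1/(-34755) - 557/9125) + √(-19371 - 23655) = 1/(-1/34755 - 557/9125) + √(-43026) = 1/(-3873532/63427875) + I*√43026 = -63427875/3873532 + I*√43026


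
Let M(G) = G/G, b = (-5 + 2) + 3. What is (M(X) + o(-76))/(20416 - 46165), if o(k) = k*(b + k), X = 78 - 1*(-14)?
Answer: -5777/25749 ≈ -0.22436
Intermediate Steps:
b = 0 (b = -3 + 3 = 0)
X = 92 (X = 78 + 14 = 92)
M(G) = 1
o(k) = k**2 (o(k) = k*(0 + k) = k*k = k**2)
(M(X) + o(-76))/(20416 - 46165) = (1 + (-76)**2)/(20416 - 46165) = (1 + 5776)/(-25749) = 5777*(-1/25749) = -5777/25749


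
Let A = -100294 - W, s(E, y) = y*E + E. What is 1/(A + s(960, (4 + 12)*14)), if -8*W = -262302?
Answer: 4/331673 ≈ 1.2060e-5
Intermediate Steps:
s(E, y) = E + E*y (s(E, y) = E*y + E = E + E*y)
W = 131151/4 (W = -⅛*(-262302) = 131151/4 ≈ 32788.)
A = -532327/4 (A = -100294 - 1*131151/4 = -100294 - 131151/4 = -532327/4 ≈ -1.3308e+5)
1/(A + s(960, (4 + 12)*14)) = 1/(-532327/4 + 960*(1 + (4 + 12)*14)) = 1/(-532327/4 + 960*(1 + 16*14)) = 1/(-532327/4 + 960*(1 + 224)) = 1/(-532327/4 + 960*225) = 1/(-532327/4 + 216000) = 1/(331673/4) = 4/331673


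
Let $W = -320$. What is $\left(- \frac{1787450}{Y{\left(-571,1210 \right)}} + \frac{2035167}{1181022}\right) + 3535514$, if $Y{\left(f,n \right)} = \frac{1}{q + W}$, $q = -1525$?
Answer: $\frac{1299667771565325}{393674} \approx 3.3014 \cdot 10^{9}$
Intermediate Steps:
$Y{\left(f,n \right)} = - \frac{1}{1845}$ ($Y{\left(f,n \right)} = \frac{1}{-1525 - 320} = \frac{1}{-1845} = - \frac{1}{1845}$)
$\left(- \frac{1787450}{Y{\left(-571,1210 \right)}} + \frac{2035167}{1181022}\right) + 3535514 = \left(- \frac{1787450}{- \frac{1}{1845}} + \frac{2035167}{1181022}\right) + 3535514 = \left(\left(-1787450\right) \left(-1845\right) + 2035167 \cdot \frac{1}{1181022}\right) + 3535514 = \left(3297845250 + \frac{678389}{393674}\right) + 3535514 = \frac{1298275931626889}{393674} + 3535514 = \frac{1299667771565325}{393674}$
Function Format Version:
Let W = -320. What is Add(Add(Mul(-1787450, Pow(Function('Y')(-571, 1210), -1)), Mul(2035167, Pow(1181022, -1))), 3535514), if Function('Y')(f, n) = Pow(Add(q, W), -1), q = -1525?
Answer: Rational(1299667771565325, 393674) ≈ 3.3014e+9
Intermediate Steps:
Function('Y')(f, n) = Rational(-1, 1845) (Function('Y')(f, n) = Pow(Add(-1525, -320), -1) = Pow(-1845, -1) = Rational(-1, 1845))
Add(Add(Mul(-1787450, Pow(Function('Y')(-571, 1210), -1)), Mul(2035167, Pow(1181022, -1))), 3535514) = Add(Add(Mul(-1787450, Pow(Rational(-1, 1845), -1)), Mul(2035167, Pow(1181022, -1))), 3535514) = Add(Add(Mul(-1787450, -1845), Mul(2035167, Rational(1, 1181022))), 3535514) = Add(Add(3297845250, Rational(678389, 393674)), 3535514) = Add(Rational(1298275931626889, 393674), 3535514) = Rational(1299667771565325, 393674)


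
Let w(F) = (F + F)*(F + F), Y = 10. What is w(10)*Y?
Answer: 4000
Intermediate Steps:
w(F) = 4*F² (w(F) = (2*F)*(2*F) = 4*F²)
w(10)*Y = (4*10²)*10 = (4*100)*10 = 400*10 = 4000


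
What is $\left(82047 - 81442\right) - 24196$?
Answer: $-23591$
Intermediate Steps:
$\left(82047 - 81442\right) - 24196 = 605 - 24196 = -23591$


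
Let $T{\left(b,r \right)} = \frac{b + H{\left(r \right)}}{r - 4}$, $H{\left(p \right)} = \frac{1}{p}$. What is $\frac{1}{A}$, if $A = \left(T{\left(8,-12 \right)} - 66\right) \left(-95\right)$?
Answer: $\frac{192}{1212865} \approx 0.0001583$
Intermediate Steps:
$T{\left(b,r \right)} = \frac{b + \frac{1}{r}}{-4 + r}$ ($T{\left(b,r \right)} = \frac{b + \frac{1}{r}}{r - 4} = \frac{b + \frac{1}{r}}{-4 + r}$)
$A = \frac{1212865}{192}$ ($A = \left(\frac{1 + 8 \left(-12\right)}{\left(-12\right) \left(-4 - 12\right)} - 66\right) \left(-95\right) = \left(- \frac{1 - 96}{12 \left(-16\right)} - 66\right) \left(-95\right) = \left(\left(- \frac{1}{12}\right) \left(- \frac{1}{16}\right) \left(-95\right) - 66\right) \left(-95\right) = \left(- \frac{95}{192} - 66\right) \left(-95\right) = \left(- \frac{12767}{192}\right) \left(-95\right) = \frac{1212865}{192} \approx 6317.0$)
$\frac{1}{A} = \frac{1}{\frac{1212865}{192}} = \frac{192}{1212865}$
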